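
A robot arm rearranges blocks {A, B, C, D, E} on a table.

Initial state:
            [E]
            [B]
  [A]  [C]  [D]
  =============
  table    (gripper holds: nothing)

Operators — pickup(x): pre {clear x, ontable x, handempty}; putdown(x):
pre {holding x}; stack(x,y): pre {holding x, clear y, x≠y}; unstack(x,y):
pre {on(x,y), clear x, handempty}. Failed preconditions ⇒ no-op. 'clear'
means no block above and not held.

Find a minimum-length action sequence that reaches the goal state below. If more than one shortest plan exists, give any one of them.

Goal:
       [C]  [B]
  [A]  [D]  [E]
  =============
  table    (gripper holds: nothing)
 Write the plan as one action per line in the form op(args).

unstack(E, B)
putdown(E)
unstack(B, D)
stack(B, E)
pickup(C)
stack(C, D)

step 1 (unstack(E, B)): towers=[A; C; D/B] holding=E
step 2 (putdown(E)): towers=[A; C; D/B; E] holding=-
step 3 (unstack(B, D)): towers=[A; C; D; E] holding=B
step 4 (stack(B, E)): towers=[A; C; D; E/B] holding=-
step 5 (pickup(C)): towers=[A; D; E/B] holding=C
step 6 (stack(C, D)): towers=[A; D/C; E/B] holding=-
goal check: towers=[A; D/C; E/B] holding=- — reached (length 6, optimal by BFS)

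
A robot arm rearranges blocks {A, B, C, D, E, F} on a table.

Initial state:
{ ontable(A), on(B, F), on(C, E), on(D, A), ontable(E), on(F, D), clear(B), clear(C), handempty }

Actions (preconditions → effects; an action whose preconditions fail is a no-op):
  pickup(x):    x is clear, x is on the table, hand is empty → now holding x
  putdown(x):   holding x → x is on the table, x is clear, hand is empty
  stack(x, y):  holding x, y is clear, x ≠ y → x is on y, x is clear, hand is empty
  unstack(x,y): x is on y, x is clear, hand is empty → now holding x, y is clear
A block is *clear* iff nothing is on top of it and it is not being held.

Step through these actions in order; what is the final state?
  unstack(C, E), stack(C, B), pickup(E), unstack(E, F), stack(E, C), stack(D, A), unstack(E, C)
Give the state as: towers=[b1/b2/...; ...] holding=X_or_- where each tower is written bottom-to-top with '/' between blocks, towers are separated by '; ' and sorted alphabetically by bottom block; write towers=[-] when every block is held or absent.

towers=[A/D/F/B/C] holding=E

step 1 (unstack(C, E)): towers=[A/D/F/B; E] holding=C
step 2 (stack(C, B)): towers=[A/D/F/B/C; E] holding=-
step 3 (pickup(E)): towers=[A/D/F/B/C] holding=E
step 4 (unstack(E, F)) [no-op]: towers=[A/D/F/B/C] holding=E
step 5 (stack(E, C)): towers=[A/D/F/B/C/E] holding=-
step 6 (stack(D, A)) [no-op]: towers=[A/D/F/B/C/E] holding=-
step 7 (unstack(E, C)): towers=[A/D/F/B/C] holding=E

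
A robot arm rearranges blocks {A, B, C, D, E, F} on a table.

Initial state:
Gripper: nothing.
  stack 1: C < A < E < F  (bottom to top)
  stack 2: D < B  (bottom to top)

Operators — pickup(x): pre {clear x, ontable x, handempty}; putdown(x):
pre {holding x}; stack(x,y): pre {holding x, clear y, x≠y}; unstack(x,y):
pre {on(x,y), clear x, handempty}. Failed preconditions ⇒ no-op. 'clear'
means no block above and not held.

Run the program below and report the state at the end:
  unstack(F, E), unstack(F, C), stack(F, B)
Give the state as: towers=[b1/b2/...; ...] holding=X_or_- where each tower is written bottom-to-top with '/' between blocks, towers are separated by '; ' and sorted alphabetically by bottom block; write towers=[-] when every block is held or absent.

step 1 (unstack(F, E)): towers=[C/A/E; D/B] holding=F
step 2 (unstack(F, C)) [no-op]: towers=[C/A/E; D/B] holding=F
step 3 (stack(F, B)): towers=[C/A/E; D/B/F] holding=-

towers=[C/A/E; D/B/F] holding=-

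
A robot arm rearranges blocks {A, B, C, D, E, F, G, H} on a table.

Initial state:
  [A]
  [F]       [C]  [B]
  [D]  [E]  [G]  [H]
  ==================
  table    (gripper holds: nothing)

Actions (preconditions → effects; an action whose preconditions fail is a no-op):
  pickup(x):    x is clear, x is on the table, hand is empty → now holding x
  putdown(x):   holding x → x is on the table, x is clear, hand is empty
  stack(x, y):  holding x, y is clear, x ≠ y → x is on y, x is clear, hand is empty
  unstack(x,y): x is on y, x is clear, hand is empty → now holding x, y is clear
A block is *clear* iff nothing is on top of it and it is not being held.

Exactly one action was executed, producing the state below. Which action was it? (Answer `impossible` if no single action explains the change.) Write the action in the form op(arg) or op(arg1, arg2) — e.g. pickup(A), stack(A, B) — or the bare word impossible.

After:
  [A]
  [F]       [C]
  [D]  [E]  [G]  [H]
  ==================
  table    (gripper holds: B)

unstack(B, H)

target: towers=[D/F/A; E; G/C; H] holding=B
     unstack(A, F) → towers=[D/F; E; G/C; H/B] holding=A
         pickup(E) → towers=[D/F/A; G/C; H/B] holding=E
     unstack(B, H) → towers=[D/F/A; E; G/C; H] holding=B  ← match
     unstack(C, G) → towers=[D/F/A; E; G; H/B] holding=C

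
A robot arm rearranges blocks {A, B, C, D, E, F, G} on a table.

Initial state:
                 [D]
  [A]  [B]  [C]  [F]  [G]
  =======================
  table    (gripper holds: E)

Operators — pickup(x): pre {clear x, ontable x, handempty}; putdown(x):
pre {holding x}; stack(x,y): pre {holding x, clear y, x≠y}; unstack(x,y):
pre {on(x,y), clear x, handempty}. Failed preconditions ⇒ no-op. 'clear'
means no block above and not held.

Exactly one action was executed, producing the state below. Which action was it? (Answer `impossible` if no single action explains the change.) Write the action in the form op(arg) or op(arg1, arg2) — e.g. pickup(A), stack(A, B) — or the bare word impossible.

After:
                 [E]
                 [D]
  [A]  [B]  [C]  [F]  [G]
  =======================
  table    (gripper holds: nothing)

stack(E, D)

target: towers=[A; B; C; F/D/E; G] holding=-
        putdown(E) → towers=[A; B; C; E; F/D; G] holding=-
       stack(E, B) → towers=[A; B/E; C; F/D; G] holding=-
       stack(E, G) → towers=[A; B; C; F/D; G/E] holding=-
       stack(E, D) → towers=[A; B; C; F/D/E; G] holding=-  ← match
       stack(E, A) → towers=[A/E; B; C; F/D; G] holding=-
       stack(E, C) → towers=[A; B; C/E; F/D; G] holding=-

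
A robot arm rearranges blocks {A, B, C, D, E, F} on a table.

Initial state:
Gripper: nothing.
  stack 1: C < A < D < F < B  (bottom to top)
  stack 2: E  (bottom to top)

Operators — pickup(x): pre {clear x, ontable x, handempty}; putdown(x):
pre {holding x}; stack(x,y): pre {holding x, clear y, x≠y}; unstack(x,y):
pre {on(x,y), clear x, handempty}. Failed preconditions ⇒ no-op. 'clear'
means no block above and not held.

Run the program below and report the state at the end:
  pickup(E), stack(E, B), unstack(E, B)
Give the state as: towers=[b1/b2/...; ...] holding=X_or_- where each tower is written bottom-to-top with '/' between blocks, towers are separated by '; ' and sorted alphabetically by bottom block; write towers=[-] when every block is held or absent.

towers=[C/A/D/F/B] holding=E

step 1 (pickup(E)): towers=[C/A/D/F/B] holding=E
step 2 (stack(E, B)): towers=[C/A/D/F/B/E] holding=-
step 3 (unstack(E, B)): towers=[C/A/D/F/B] holding=E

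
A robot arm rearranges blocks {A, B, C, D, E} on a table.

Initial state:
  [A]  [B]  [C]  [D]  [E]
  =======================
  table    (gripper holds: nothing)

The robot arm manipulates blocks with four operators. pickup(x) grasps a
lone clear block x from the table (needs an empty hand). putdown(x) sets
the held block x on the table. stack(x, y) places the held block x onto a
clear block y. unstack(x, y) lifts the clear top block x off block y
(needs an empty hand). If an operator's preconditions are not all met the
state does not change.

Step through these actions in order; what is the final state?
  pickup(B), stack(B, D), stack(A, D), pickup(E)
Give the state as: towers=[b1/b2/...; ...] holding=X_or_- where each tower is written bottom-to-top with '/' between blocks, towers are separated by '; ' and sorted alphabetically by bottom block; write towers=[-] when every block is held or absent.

step 1 (pickup(B)): towers=[A; C; D; E] holding=B
step 2 (stack(B, D)): towers=[A; C; D/B; E] holding=-
step 3 (stack(A, D)) [no-op]: towers=[A; C; D/B; E] holding=-
step 4 (pickup(E)): towers=[A; C; D/B] holding=E

towers=[A; C; D/B] holding=E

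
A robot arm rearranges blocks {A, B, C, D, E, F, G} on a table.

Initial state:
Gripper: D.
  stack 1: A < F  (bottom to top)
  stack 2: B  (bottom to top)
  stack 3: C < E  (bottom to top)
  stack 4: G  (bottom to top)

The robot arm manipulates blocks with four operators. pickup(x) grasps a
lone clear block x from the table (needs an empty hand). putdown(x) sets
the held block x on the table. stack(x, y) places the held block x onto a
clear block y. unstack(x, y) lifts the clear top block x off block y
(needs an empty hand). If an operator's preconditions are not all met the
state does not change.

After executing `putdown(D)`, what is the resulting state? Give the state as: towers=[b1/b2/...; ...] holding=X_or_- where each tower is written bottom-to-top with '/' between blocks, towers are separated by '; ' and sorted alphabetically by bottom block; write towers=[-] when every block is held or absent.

towers=[A/F; B; C/E; D; G] holding=-

before: towers=[A/F; B; C/E; G] holding=D
pre[putdown(D)]: holding(D) yes
all met → apply putdown(D)
after:  towers=[A/F; B; C/E; D; G] holding=-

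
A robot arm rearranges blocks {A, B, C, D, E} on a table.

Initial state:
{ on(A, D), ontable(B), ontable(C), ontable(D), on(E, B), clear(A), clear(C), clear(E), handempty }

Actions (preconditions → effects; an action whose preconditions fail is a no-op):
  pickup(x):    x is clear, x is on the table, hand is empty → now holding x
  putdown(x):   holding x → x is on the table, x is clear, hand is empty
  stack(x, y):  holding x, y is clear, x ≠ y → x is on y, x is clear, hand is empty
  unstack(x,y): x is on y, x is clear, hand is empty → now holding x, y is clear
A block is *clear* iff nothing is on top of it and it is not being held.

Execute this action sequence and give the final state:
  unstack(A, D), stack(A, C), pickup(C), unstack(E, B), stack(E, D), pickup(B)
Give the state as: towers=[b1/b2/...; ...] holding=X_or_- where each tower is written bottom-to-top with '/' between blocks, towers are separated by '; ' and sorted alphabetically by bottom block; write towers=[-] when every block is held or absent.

step 1 (unstack(A, D)): towers=[B/E; C; D] holding=A
step 2 (stack(A, C)): towers=[B/E; C/A; D] holding=-
step 3 (pickup(C)) [no-op]: towers=[B/E; C/A; D] holding=-
step 4 (unstack(E, B)): towers=[B; C/A; D] holding=E
step 5 (stack(E, D)): towers=[B; C/A; D/E] holding=-
step 6 (pickup(B)): towers=[C/A; D/E] holding=B

towers=[C/A; D/E] holding=B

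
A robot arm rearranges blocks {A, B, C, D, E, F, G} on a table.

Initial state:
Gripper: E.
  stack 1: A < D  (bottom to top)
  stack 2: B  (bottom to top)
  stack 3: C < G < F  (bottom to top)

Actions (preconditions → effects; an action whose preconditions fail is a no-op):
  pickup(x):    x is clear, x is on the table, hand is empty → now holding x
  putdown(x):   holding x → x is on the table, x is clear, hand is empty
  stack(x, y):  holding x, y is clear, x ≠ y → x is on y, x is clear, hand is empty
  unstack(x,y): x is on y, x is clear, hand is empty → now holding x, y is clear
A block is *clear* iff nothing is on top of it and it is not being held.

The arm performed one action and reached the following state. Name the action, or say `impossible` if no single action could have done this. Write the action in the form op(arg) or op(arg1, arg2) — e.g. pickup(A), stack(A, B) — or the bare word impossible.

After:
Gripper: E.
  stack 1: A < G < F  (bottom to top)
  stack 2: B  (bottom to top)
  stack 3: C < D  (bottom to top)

target: towers=[A/G/F; B; C/D] holding=E
        putdown(E) → towers=[A/D; B; C/G/F; E] holding=-
       stack(E, B) → towers=[A/D; B/E; C/G/F] holding=-
       stack(E, F) → towers=[A/D; B; C/G/F/E] holding=-
       stack(E, D) → towers=[A/D/E; B; C/G/F] holding=-
none of the 4 applicable actions match → impossible

impossible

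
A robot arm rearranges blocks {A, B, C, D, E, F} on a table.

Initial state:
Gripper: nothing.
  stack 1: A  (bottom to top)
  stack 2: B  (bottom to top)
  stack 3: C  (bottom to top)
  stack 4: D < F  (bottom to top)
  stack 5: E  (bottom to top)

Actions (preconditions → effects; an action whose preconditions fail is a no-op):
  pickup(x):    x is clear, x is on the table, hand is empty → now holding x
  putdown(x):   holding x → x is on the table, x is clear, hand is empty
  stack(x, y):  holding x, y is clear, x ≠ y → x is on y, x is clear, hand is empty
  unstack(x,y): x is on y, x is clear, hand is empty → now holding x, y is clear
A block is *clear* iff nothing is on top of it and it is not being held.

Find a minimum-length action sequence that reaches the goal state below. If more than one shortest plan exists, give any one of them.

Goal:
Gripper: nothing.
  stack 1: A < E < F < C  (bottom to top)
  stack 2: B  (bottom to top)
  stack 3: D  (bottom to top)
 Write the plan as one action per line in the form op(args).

pickup(E)
stack(E, A)
unstack(F, D)
stack(F, E)
pickup(C)
stack(C, F)

step 1 (pickup(E)): towers=[A; B; C; D/F] holding=E
step 2 (stack(E, A)): towers=[A/E; B; C; D/F] holding=-
step 3 (unstack(F, D)): towers=[A/E; B; C; D] holding=F
step 4 (stack(F, E)): towers=[A/E/F; B; C; D] holding=-
step 5 (pickup(C)): towers=[A/E/F; B; D] holding=C
step 6 (stack(C, F)): towers=[A/E/F/C; B; D] holding=-
goal check: towers=[A/E/F/C; B; D] holding=- — reached (length 6, optimal by BFS)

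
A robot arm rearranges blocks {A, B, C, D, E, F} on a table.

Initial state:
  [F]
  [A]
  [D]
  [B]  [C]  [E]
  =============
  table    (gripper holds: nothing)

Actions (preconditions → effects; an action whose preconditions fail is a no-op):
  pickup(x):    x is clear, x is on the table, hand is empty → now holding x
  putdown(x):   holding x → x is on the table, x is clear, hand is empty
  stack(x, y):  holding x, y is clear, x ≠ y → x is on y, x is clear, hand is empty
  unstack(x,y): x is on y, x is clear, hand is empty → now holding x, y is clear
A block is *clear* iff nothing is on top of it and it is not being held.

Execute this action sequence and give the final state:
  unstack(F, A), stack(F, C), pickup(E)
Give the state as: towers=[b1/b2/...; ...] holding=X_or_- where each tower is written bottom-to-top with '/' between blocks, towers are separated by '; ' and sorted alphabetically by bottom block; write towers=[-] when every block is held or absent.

towers=[B/D/A; C/F] holding=E

step 1 (unstack(F, A)): towers=[B/D/A; C; E] holding=F
step 2 (stack(F, C)): towers=[B/D/A; C/F; E] holding=-
step 3 (pickup(E)): towers=[B/D/A; C/F] holding=E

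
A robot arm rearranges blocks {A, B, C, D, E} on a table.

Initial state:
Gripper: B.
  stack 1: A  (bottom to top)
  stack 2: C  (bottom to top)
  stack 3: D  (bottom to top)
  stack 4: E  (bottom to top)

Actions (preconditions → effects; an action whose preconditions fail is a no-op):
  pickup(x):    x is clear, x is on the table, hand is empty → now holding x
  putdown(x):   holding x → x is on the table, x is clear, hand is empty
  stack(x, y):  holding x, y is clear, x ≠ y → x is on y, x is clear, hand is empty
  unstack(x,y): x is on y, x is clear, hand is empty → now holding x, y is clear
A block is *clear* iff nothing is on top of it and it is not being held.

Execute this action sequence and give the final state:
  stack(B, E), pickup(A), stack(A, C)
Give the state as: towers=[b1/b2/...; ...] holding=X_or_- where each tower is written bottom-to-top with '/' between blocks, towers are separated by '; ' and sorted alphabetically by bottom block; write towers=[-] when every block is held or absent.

towers=[C/A; D; E/B] holding=-

step 1 (stack(B, E)): towers=[A; C; D; E/B] holding=-
step 2 (pickup(A)): towers=[C; D; E/B] holding=A
step 3 (stack(A, C)): towers=[C/A; D; E/B] holding=-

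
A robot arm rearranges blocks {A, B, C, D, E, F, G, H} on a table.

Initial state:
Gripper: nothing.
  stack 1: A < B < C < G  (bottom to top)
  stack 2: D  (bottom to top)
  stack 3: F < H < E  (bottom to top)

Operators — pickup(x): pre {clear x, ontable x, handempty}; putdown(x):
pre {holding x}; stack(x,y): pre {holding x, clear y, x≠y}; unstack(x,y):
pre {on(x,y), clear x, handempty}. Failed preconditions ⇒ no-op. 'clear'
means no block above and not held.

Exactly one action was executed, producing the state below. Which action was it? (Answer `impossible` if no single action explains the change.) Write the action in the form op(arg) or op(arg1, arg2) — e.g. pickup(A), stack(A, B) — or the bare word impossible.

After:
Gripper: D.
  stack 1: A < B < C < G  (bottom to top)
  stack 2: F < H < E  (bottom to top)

target: towers=[A/B/C/G; F/H/E] holding=D
     unstack(G, C) → towers=[A/B/C; D; F/H/E] holding=G
     unstack(E, H) → towers=[A/B/C/G; D; F/H] holding=E
         pickup(D) → towers=[A/B/C/G; F/H/E] holding=D  ← match

pickup(D)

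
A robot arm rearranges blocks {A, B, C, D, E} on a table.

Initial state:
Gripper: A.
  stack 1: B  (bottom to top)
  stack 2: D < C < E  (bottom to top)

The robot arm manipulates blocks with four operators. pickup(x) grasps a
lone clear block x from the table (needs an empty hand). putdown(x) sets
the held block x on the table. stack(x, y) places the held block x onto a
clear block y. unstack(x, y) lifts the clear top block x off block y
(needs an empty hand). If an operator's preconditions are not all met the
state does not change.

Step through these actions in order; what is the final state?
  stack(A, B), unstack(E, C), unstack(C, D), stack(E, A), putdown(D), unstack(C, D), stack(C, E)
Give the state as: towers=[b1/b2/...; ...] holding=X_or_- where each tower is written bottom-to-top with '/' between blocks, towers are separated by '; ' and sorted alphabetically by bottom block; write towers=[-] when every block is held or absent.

towers=[B/A/E/C; D] holding=-

step 1 (stack(A, B)): towers=[B/A; D/C/E] holding=-
step 2 (unstack(E, C)): towers=[B/A; D/C] holding=E
step 3 (unstack(C, D)) [no-op]: towers=[B/A; D/C] holding=E
step 4 (stack(E, A)): towers=[B/A/E; D/C] holding=-
step 5 (putdown(D)) [no-op]: towers=[B/A/E; D/C] holding=-
step 6 (unstack(C, D)): towers=[B/A/E; D] holding=C
step 7 (stack(C, E)): towers=[B/A/E/C; D] holding=-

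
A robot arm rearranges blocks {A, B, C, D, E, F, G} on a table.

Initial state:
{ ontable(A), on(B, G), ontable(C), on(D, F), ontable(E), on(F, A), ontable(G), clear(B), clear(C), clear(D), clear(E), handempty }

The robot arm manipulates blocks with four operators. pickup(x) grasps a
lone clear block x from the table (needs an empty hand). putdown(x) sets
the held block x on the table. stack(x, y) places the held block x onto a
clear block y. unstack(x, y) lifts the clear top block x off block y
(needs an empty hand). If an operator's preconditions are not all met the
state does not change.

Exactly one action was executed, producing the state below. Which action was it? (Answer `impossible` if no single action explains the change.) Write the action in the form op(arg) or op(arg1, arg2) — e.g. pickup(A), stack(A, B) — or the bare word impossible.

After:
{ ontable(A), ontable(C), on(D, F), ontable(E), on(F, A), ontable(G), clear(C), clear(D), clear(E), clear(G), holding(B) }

target: towers=[A/F/D; C; E; G] holding=B
     unstack(B, G) → towers=[A/F/D; C; E; G] holding=B  ← match
     unstack(D, F) → towers=[A/F; C; E; G/B] holding=D
         pickup(E) → towers=[A/F/D; C; G/B] holding=E
         pickup(C) → towers=[A/F/D; E; G/B] holding=C

unstack(B, G)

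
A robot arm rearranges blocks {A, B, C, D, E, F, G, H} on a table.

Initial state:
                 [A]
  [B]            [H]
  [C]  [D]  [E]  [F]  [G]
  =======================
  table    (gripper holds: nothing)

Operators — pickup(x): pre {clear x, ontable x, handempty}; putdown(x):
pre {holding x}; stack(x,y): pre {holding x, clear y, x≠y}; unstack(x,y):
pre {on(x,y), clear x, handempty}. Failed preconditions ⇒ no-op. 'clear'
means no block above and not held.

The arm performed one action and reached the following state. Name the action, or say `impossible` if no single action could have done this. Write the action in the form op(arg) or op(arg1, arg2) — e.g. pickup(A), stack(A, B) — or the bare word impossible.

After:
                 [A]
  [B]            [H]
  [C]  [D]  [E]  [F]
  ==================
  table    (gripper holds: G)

pickup(G)

target: towers=[C/B; D; E; F/H/A] holding=G
         pickup(G) → towers=[C/B; D; E; F/H/A] holding=G  ← match
     unstack(A, H) → towers=[C/B; D; E; F/H; G] holding=A
         pickup(E) → towers=[C/B; D; F/H/A; G] holding=E
     unstack(B, C) → towers=[C; D; E; F/H/A; G] holding=B
         pickup(D) → towers=[C/B; E; F/H/A; G] holding=D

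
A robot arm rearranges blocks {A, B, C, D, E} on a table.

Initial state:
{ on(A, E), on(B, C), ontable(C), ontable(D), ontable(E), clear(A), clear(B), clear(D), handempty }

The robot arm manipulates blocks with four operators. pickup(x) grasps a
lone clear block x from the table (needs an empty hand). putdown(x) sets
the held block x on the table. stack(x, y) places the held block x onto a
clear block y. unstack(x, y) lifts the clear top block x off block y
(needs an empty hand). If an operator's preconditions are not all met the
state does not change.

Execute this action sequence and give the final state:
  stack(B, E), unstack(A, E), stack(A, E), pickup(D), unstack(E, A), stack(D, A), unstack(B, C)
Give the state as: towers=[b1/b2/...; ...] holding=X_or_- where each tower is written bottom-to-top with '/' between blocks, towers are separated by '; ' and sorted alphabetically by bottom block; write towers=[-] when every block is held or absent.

towers=[C; E/A/D] holding=B

step 1 (stack(B, E)) [no-op]: towers=[C/B; D; E/A] holding=-
step 2 (unstack(A, E)): towers=[C/B; D; E] holding=A
step 3 (stack(A, E)): towers=[C/B; D; E/A] holding=-
step 4 (pickup(D)): towers=[C/B; E/A] holding=D
step 5 (unstack(E, A)) [no-op]: towers=[C/B; E/A] holding=D
step 6 (stack(D, A)): towers=[C/B; E/A/D] holding=-
step 7 (unstack(B, C)): towers=[C; E/A/D] holding=B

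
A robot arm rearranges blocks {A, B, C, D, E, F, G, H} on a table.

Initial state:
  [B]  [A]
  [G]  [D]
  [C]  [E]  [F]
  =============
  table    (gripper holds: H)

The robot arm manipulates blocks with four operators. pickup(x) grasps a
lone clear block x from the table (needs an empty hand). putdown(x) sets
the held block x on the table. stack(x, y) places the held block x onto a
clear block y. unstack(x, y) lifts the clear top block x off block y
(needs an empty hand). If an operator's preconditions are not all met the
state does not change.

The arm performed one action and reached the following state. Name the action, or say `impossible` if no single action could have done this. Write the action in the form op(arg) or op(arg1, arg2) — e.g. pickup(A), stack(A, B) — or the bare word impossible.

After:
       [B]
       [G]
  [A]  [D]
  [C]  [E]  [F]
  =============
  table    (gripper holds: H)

target: towers=[C/A; E/D/G/B; F] holding=H
        putdown(H) → towers=[C/G/B; E/D/A; F; H] holding=-
       stack(H, A) → towers=[C/G/B; E/D/A/H; F] holding=-
       stack(H, B) → towers=[C/G/B/H; E/D/A; F] holding=-
       stack(H, F) → towers=[C/G/B; E/D/A; F/H] holding=-
none of the 4 applicable actions match → impossible

impossible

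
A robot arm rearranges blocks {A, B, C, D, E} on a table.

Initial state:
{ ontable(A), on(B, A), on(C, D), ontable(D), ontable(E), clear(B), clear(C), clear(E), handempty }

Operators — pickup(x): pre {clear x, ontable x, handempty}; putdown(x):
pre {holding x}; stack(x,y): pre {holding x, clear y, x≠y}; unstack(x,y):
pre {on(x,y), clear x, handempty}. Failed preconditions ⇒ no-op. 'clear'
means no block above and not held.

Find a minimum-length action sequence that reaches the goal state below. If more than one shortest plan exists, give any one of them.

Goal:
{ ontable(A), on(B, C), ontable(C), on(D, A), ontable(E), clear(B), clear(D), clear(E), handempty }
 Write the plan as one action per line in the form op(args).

unstack(C, D)
putdown(C)
unstack(B, A)
stack(B, C)
pickup(D)
stack(D, A)

step 1 (unstack(C, D)): towers=[A/B; D; E] holding=C
step 2 (putdown(C)): towers=[A/B; C; D; E] holding=-
step 3 (unstack(B, A)): towers=[A; C; D; E] holding=B
step 4 (stack(B, C)): towers=[A; C/B; D; E] holding=-
step 5 (pickup(D)): towers=[A; C/B; E] holding=D
step 6 (stack(D, A)): towers=[A/D; C/B; E] holding=-
goal check: towers=[A/D; C/B; E] holding=- — reached (length 6, optimal by BFS)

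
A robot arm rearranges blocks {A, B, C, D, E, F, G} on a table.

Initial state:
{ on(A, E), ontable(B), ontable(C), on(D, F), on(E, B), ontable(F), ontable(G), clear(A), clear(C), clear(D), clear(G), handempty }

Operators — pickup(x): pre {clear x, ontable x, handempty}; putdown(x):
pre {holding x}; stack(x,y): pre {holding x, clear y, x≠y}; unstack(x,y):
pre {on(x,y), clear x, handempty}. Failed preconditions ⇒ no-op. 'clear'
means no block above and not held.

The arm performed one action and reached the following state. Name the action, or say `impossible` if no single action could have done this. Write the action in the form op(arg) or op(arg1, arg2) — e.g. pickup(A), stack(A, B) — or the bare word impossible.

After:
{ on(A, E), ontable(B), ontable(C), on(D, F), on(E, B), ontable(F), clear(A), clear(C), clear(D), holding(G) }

target: towers=[B/E/A; C; F/D] holding=G
         pickup(G) → towers=[B/E/A; C; F/D] holding=G  ← match
     unstack(D, F) → towers=[B/E/A; C; F; G] holding=D
     unstack(A, E) → towers=[B/E; C; F/D; G] holding=A
         pickup(C) → towers=[B/E/A; F/D; G] holding=C

pickup(G)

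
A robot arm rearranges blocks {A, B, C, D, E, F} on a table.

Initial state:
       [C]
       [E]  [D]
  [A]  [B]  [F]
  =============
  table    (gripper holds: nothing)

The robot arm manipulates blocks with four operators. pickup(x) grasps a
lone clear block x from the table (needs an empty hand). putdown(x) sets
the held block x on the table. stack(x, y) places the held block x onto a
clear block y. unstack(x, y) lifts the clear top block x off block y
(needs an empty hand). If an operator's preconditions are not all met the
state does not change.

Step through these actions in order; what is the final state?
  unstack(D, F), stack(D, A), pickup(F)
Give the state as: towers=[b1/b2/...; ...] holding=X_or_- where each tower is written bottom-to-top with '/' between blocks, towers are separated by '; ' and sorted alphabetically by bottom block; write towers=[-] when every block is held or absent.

towers=[A/D; B/E/C] holding=F

step 1 (unstack(D, F)): towers=[A; B/E/C; F] holding=D
step 2 (stack(D, A)): towers=[A/D; B/E/C; F] holding=-
step 3 (pickup(F)): towers=[A/D; B/E/C] holding=F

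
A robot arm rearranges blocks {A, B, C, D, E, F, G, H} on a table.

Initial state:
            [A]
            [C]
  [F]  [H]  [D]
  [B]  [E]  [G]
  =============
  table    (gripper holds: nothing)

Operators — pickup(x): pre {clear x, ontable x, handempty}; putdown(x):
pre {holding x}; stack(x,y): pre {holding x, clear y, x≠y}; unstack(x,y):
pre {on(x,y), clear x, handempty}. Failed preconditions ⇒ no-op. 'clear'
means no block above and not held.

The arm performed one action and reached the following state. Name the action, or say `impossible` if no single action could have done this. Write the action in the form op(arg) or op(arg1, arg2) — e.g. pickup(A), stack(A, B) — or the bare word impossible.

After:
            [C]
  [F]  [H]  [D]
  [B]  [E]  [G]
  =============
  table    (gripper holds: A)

target: towers=[B/F; E/H; G/D/C] holding=A
     unstack(A, C) → towers=[B/F; E/H; G/D/C] holding=A  ← match
     unstack(H, E) → towers=[B/F; E; G/D/C/A] holding=H
     unstack(F, B) → towers=[B; E/H; G/D/C/A] holding=F

unstack(A, C)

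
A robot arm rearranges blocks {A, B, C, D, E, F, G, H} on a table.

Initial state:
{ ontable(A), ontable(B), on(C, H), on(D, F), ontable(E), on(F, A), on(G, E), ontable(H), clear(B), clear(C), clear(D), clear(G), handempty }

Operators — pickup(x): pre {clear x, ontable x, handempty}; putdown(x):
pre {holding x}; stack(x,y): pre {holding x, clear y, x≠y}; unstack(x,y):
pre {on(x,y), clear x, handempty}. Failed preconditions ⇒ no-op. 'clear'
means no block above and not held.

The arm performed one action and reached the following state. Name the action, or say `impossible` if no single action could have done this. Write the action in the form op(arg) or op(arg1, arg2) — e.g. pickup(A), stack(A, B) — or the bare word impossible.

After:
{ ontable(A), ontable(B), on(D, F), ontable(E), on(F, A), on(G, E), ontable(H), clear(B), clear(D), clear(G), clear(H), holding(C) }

target: towers=[A/F/D; B; E/G; H] holding=C
     unstack(G, E) → towers=[A/F/D; B; E; H/C] holding=G
         pickup(B) → towers=[A/F/D; E/G; H/C] holding=B
     unstack(D, F) → towers=[A/F; B; E/G; H/C] holding=D
     unstack(C, H) → towers=[A/F/D; B; E/G; H] holding=C  ← match

unstack(C, H)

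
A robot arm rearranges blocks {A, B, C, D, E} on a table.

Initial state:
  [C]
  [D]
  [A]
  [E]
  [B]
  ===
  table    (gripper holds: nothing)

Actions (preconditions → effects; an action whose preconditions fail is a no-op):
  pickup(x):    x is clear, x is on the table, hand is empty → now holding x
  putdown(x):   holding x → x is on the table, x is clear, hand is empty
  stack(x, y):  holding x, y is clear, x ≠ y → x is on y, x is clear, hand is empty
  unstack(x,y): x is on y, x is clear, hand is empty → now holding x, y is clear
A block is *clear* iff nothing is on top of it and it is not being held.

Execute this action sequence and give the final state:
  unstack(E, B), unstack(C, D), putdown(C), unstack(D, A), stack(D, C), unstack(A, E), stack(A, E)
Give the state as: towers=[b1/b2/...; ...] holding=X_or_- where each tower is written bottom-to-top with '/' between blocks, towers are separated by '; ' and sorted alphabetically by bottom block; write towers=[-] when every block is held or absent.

towers=[B/E/A; C/D] holding=-

step 1 (unstack(E, B)) [no-op]: towers=[B/E/A/D/C] holding=-
step 2 (unstack(C, D)): towers=[B/E/A/D] holding=C
step 3 (putdown(C)): towers=[B/E/A/D; C] holding=-
step 4 (unstack(D, A)): towers=[B/E/A; C] holding=D
step 5 (stack(D, C)): towers=[B/E/A; C/D] holding=-
step 6 (unstack(A, E)): towers=[B/E; C/D] holding=A
step 7 (stack(A, E)): towers=[B/E/A; C/D] holding=-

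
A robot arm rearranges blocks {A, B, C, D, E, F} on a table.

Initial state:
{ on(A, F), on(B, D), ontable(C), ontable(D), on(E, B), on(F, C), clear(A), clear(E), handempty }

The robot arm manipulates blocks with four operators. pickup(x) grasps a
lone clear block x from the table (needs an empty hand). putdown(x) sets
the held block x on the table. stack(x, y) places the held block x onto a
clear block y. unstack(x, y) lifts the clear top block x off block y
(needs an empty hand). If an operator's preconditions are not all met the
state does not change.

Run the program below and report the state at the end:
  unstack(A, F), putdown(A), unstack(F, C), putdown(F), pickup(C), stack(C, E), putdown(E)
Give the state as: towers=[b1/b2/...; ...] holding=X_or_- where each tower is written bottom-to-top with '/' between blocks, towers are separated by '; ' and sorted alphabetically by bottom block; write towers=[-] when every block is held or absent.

step 1 (unstack(A, F)): towers=[C/F; D/B/E] holding=A
step 2 (putdown(A)): towers=[A; C/F; D/B/E] holding=-
step 3 (unstack(F, C)): towers=[A; C; D/B/E] holding=F
step 4 (putdown(F)): towers=[A; C; D/B/E; F] holding=-
step 5 (pickup(C)): towers=[A; D/B/E; F] holding=C
step 6 (stack(C, E)): towers=[A; D/B/E/C; F] holding=-
step 7 (putdown(E)) [no-op]: towers=[A; D/B/E/C; F] holding=-

towers=[A; D/B/E/C; F] holding=-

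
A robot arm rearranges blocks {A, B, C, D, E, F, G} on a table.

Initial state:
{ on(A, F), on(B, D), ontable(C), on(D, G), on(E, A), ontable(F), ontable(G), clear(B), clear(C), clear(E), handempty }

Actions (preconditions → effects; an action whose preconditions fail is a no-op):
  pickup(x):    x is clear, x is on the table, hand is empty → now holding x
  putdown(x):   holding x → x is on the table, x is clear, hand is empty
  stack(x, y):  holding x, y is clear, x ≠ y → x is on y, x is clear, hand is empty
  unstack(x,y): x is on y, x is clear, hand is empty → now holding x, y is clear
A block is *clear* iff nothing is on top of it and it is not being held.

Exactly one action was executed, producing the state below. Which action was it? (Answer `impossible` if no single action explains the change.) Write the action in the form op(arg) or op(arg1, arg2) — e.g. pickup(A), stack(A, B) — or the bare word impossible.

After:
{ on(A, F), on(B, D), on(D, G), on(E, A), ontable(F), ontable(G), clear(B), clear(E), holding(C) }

target: towers=[F/A/E; G/D/B] holding=C
     unstack(B, D) → towers=[C; F/A/E; G/D] holding=B
     unstack(E, A) → towers=[C; F/A; G/D/B] holding=E
         pickup(C) → towers=[F/A/E; G/D/B] holding=C  ← match

pickup(C)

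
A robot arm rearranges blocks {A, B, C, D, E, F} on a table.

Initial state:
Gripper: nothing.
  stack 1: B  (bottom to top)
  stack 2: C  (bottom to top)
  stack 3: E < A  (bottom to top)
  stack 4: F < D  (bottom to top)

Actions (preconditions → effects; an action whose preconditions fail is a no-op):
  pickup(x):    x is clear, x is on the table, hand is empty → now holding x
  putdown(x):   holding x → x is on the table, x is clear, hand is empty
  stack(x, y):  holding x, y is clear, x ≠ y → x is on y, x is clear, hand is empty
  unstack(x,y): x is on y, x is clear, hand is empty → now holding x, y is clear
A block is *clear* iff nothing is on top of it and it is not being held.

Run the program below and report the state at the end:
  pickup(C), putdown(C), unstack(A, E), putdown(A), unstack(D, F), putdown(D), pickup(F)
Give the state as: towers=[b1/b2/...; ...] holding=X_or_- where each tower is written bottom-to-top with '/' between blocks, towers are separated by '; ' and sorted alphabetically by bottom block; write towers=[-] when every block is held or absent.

step 1 (pickup(C)): towers=[B; E/A; F/D] holding=C
step 2 (putdown(C)): towers=[B; C; E/A; F/D] holding=-
step 3 (unstack(A, E)): towers=[B; C; E; F/D] holding=A
step 4 (putdown(A)): towers=[A; B; C; E; F/D] holding=-
step 5 (unstack(D, F)): towers=[A; B; C; E; F] holding=D
step 6 (putdown(D)): towers=[A; B; C; D; E; F] holding=-
step 7 (pickup(F)): towers=[A; B; C; D; E] holding=F

towers=[A; B; C; D; E] holding=F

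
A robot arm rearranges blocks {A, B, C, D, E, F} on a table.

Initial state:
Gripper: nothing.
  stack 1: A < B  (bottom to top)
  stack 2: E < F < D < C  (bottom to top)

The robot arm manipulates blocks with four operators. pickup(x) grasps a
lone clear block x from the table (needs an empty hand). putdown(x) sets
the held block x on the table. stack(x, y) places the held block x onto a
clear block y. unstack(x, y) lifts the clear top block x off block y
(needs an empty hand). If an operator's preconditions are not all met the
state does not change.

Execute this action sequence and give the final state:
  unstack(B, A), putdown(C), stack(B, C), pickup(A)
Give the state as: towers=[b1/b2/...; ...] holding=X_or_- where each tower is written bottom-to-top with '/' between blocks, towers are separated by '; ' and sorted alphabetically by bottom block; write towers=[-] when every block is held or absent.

step 1 (unstack(B, A)): towers=[A; E/F/D/C] holding=B
step 2 (putdown(C)) [no-op]: towers=[A; E/F/D/C] holding=B
step 3 (stack(B, C)): towers=[A; E/F/D/C/B] holding=-
step 4 (pickup(A)): towers=[E/F/D/C/B] holding=A

towers=[E/F/D/C/B] holding=A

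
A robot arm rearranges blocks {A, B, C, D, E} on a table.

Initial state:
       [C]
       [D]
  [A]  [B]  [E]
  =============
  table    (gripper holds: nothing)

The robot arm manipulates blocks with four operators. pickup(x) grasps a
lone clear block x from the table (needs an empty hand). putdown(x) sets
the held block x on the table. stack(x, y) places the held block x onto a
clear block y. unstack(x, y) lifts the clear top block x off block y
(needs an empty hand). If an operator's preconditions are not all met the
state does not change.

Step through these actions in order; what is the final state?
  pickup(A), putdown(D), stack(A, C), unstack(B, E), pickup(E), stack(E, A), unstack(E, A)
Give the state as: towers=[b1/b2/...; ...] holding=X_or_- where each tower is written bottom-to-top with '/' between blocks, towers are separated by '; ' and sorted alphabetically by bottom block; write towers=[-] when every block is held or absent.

towers=[B/D/C/A] holding=E

step 1 (pickup(A)): towers=[B/D/C; E] holding=A
step 2 (putdown(D)) [no-op]: towers=[B/D/C; E] holding=A
step 3 (stack(A, C)): towers=[B/D/C/A; E] holding=-
step 4 (unstack(B, E)) [no-op]: towers=[B/D/C/A; E] holding=-
step 5 (pickup(E)): towers=[B/D/C/A] holding=E
step 6 (stack(E, A)): towers=[B/D/C/A/E] holding=-
step 7 (unstack(E, A)): towers=[B/D/C/A] holding=E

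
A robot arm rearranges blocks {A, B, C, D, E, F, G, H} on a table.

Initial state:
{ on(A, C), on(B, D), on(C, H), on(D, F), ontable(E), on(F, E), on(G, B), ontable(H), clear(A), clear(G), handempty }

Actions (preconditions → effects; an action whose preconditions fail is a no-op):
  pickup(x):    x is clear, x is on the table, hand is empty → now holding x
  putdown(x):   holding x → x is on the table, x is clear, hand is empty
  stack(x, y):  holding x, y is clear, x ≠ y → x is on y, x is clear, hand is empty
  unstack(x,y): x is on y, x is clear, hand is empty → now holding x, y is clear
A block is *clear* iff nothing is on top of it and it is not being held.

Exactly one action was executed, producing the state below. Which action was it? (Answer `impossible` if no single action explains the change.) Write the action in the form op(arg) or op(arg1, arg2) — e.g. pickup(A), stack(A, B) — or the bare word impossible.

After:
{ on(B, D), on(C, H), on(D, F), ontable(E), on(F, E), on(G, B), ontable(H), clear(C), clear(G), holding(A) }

unstack(A, C)

target: towers=[E/F/D/B/G; H/C] holding=A
     unstack(G, B) → towers=[E/F/D/B; H/C/A] holding=G
     unstack(A, C) → towers=[E/F/D/B/G; H/C] holding=A  ← match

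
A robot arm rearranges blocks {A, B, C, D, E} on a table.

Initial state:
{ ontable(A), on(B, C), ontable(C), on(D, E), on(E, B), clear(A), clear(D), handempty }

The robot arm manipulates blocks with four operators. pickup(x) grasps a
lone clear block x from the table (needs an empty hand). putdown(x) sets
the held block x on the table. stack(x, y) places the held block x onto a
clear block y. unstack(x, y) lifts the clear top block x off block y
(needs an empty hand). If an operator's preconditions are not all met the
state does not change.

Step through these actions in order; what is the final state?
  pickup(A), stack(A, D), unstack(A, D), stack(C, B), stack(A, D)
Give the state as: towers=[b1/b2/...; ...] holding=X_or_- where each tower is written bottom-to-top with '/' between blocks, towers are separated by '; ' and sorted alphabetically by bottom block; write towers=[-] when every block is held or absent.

step 1 (pickup(A)): towers=[C/B/E/D] holding=A
step 2 (stack(A, D)): towers=[C/B/E/D/A] holding=-
step 3 (unstack(A, D)): towers=[C/B/E/D] holding=A
step 4 (stack(C, B)) [no-op]: towers=[C/B/E/D] holding=A
step 5 (stack(A, D)): towers=[C/B/E/D/A] holding=-

towers=[C/B/E/D/A] holding=-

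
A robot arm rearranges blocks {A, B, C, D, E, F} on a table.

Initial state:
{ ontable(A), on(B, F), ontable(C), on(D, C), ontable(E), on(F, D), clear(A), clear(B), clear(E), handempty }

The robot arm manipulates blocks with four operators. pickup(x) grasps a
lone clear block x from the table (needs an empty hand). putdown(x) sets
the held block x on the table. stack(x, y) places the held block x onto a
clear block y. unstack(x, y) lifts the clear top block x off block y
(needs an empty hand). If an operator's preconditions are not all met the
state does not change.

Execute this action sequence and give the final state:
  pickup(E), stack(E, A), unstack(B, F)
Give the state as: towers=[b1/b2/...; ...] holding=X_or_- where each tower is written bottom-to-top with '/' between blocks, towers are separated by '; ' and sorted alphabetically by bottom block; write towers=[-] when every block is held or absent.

towers=[A/E; C/D/F] holding=B

step 1 (pickup(E)): towers=[A; C/D/F/B] holding=E
step 2 (stack(E, A)): towers=[A/E; C/D/F/B] holding=-
step 3 (unstack(B, F)): towers=[A/E; C/D/F] holding=B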